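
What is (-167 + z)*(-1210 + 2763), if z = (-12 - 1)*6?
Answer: -380485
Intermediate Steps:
z = -78 (z = -13*6 = -78)
(-167 + z)*(-1210 + 2763) = (-167 - 78)*(-1210 + 2763) = -245*1553 = -380485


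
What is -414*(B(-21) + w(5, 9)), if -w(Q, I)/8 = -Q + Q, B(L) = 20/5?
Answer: -1656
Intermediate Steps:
B(L) = 4 (B(L) = 20*(⅕) = 4)
w(Q, I) = 0 (w(Q, I) = -8*(-Q + Q) = -8*0 = 0)
-414*(B(-21) + w(5, 9)) = -414*(4 + 0) = -414*4 = -1656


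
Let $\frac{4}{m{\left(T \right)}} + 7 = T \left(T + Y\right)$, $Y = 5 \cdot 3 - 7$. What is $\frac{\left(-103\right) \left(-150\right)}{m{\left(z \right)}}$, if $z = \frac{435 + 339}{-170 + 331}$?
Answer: $\frac{10927329225}{51842} \approx 2.1078 \cdot 10^{5}$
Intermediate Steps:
$Y = 8$ ($Y = 15 - 7 = 8$)
$z = \frac{774}{161} \approx 4.8075$
$m{\left(T \right)} = \frac{4}{-7 + T \left(8 + T\right)}$ ($m{\left(T \right)} = \frac{4}{-7 + T \left(T + 8\right)} = \frac{4}{-7 + T \left(8 + T\right)}$)
$\frac{\left(-103\right) \left(-150\right)}{m{\left(z \right)}} = \frac{\left(-103\right) \left(-150\right)}{4 \frac{1}{-7 + \left(\frac{774}{161}\right)^{2} + 8 \cdot \frac{774}{161}}} = \frac{15450}{4 \frac{1}{-7 + \frac{599076}{25921} + \frac{6192}{161}}} = \frac{15450}{4 \frac{1}{\frac{1414541}{25921}}} = \frac{15450}{4 \cdot \frac{25921}{1414541}} = \frac{15450}{\frac{103684}{1414541}} = 15450 \cdot \frac{1414541}{103684} = \frac{10927329225}{51842}$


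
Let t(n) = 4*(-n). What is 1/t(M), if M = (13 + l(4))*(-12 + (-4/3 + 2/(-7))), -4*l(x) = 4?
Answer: 7/4576 ≈ 0.0015297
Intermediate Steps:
l(x) = -1 (l(x) = -1/4*4 = -1)
M = -1144/7 (M = (13 - 1)*(-12 + (-4/3 + 2/(-7))) = 12*(-12 + (-4*1/3 + 2*(-1/7))) = 12*(-12 + (-4/3 - 2/7)) = 12*(-12 - 34/21) = 12*(-286/21) = -1144/7 ≈ -163.43)
t(n) = -4*n
1/t(M) = 1/(-4*(-1144/7)) = 1/(4576/7) = 7/4576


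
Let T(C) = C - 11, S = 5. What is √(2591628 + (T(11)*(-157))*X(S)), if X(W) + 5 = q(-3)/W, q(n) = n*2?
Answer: 2*√647907 ≈ 1609.9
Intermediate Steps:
q(n) = 2*n
X(W) = -5 - 6/W (X(W) = -5 + (2*(-3))/W = -5 - 6/W)
T(C) = -11 + C
√(2591628 + (T(11)*(-157))*X(S)) = √(2591628 + ((-11 + 11)*(-157))*(-5 - 6/5)) = √(2591628 + (0*(-157))*(-5 - 6*⅕)) = √(2591628 + 0*(-5 - 6/5)) = √(2591628 + 0*(-31/5)) = √(2591628 + 0) = √2591628 = 2*√647907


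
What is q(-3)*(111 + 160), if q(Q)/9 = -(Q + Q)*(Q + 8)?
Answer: 73170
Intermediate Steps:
q(Q) = -18*Q*(8 + Q) (q(Q) = 9*(-(Q + Q)*(Q + 8)) = 9*(-2*Q*(8 + Q)) = -18*Q*(8 + Q))
q(-3)*(111 + 160) = (-18*(-3)*(8 - 3))*(111 + 160) = -18*(-3)*5*271 = 270*271 = 73170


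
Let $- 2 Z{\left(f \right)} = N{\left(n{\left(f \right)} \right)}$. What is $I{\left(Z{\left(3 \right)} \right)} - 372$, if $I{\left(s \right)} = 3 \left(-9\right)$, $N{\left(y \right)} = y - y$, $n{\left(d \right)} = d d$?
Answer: $-399$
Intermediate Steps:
$n{\left(d \right)} = d^{2}$
$N{\left(y \right)} = 0$
$Z{\left(f \right)} = 0$ ($Z{\left(f \right)} = \left(- \frac{1}{2}\right) 0 = 0$)
$I{\left(s \right)} = -27$
$I{\left(Z{\left(3 \right)} \right)} - 372 = -27 - 372 = -399$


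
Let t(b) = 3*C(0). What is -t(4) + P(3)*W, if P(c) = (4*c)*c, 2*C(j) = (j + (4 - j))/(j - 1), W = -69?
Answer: -2478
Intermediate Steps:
C(j) = 2/(-1 + j) (C(j) = ((j + (4 - j))/(j - 1))/2 = (4/(-1 + j))/2 = 2/(-1 + j))
P(c) = 4*c²
t(b) = -6 (t(b) = 3*(2/(-1 + 0)) = 3*(2/(-1)) = 3*(2*(-1)) = 3*(-2) = -6)
-t(4) + P(3)*W = -1*(-6) + (4*3²)*(-69) = 6 + (4*9)*(-69) = 6 + 36*(-69) = 6 - 2484 = -2478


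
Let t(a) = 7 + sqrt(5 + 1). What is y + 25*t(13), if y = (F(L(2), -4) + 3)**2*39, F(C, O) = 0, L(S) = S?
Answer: 526 + 25*sqrt(6) ≈ 587.24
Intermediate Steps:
t(a) = 7 + sqrt(6)
y = 351 (y = (0 + 3)**2*39 = 3**2*39 = 9*39 = 351)
y + 25*t(13) = 351 + 25*(7 + sqrt(6)) = 351 + (175 + 25*sqrt(6)) = 526 + 25*sqrt(6)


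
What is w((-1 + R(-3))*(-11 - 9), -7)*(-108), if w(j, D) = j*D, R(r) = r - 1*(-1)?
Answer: 45360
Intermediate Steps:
R(r) = 1 + r (R(r) = r + 1 = 1 + r)
w(j, D) = D*j
w((-1 + R(-3))*(-11 - 9), -7)*(-108) = -7*(-1 + (1 - 3))*(-11 - 9)*(-108) = -7*(-1 - 2)*(-20)*(-108) = -(-21)*(-20)*(-108) = -7*60*(-108) = -420*(-108) = 45360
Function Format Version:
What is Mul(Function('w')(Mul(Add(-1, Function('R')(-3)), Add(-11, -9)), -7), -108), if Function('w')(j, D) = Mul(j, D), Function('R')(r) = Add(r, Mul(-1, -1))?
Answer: 45360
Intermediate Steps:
Function('R')(r) = Add(1, r) (Function('R')(r) = Add(r, 1) = Add(1, r))
Function('w')(j, D) = Mul(D, j)
Mul(Function('w')(Mul(Add(-1, Function('R')(-3)), Add(-11, -9)), -7), -108) = Mul(Mul(-7, Mul(Add(-1, Add(1, -3)), Add(-11, -9))), -108) = Mul(Mul(-7, Mul(Add(-1, -2), -20)), -108) = Mul(Mul(-7, Mul(-3, -20)), -108) = Mul(Mul(-7, 60), -108) = Mul(-420, -108) = 45360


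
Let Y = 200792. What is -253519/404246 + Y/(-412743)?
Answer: -185807555449/166849706778 ≈ -1.1136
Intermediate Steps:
-253519/404246 + Y/(-412743) = -253519/404246 + 200792/(-412743) = -253519*1/404246 + 200792*(-1/412743) = -253519/404246 - 200792/412743 = -185807555449/166849706778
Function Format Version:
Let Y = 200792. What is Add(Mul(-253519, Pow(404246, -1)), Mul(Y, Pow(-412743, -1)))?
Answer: Rational(-185807555449, 166849706778) ≈ -1.1136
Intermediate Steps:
Add(Mul(-253519, Pow(404246, -1)), Mul(Y, Pow(-412743, -1))) = Add(Mul(-253519, Pow(404246, -1)), Mul(200792, Pow(-412743, -1))) = Add(Mul(-253519, Rational(1, 404246)), Mul(200792, Rational(-1, 412743))) = Add(Rational(-253519, 404246), Rational(-200792, 412743)) = Rational(-185807555449, 166849706778)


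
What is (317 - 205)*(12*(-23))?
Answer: -30912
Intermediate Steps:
(317 - 205)*(12*(-23)) = 112*(-276) = -30912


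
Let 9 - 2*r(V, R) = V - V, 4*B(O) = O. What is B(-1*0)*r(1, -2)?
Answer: 0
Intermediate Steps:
B(O) = O/4
r(V, R) = 9/2 (r(V, R) = 9/2 - (V - V)/2 = 9/2 - ½*0 = 9/2 + 0 = 9/2)
B(-1*0)*r(1, -2) = ((-1*0)/4)*(9/2) = ((¼)*0)*(9/2) = 0*(9/2) = 0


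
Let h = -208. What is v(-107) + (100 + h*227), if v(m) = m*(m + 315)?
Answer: -69372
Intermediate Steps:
v(m) = m*(315 + m)
v(-107) + (100 + h*227) = -107*(315 - 107) + (100 - 208*227) = -107*208 + (100 - 47216) = -22256 - 47116 = -69372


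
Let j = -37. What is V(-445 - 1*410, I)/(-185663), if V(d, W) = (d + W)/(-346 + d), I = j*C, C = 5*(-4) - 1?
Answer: -78/222981263 ≈ -3.4981e-7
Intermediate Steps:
C = -21 (C = -20 - 1 = -21)
I = 777 (I = -37*(-21) = 777)
V(d, W) = (W + d)/(-346 + d)
V(-445 - 1*410, I)/(-185663) = ((777 + (-445 - 1*410))/(-346 + (-445 - 1*410)))/(-185663) = ((777 + (-445 - 410))/(-346 + (-445 - 410)))*(-1/185663) = ((777 - 855)/(-346 - 855))*(-1/185663) = (-78/(-1201))*(-1/185663) = -1/1201*(-78)*(-1/185663) = (78/1201)*(-1/185663) = -78/222981263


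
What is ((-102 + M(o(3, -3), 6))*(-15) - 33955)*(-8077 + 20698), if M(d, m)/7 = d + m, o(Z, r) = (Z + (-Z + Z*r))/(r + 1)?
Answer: -846301155/2 ≈ -4.2315e+8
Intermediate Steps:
o(Z, r) = Z*r/(1 + r) (o(Z, r) = (Z*r)/(1 + r) = Z*r/(1 + r))
M(d, m) = 7*d + 7*m (M(d, m) = 7*(d + m) = 7*d + 7*m)
((-102 + M(o(3, -3), 6))*(-15) - 33955)*(-8077 + 20698) = ((-102 + (7*(3*(-3)/(1 - 3)) + 7*6))*(-15) - 33955)*(-8077 + 20698) = ((-102 + (7*(3*(-3)/(-2)) + 42))*(-15) - 33955)*12621 = ((-102 + (7*(3*(-3)*(-1/2)) + 42))*(-15) - 33955)*12621 = ((-102 + (7*(9/2) + 42))*(-15) - 33955)*12621 = ((-102 + (63/2 + 42))*(-15) - 33955)*12621 = ((-102 + 147/2)*(-15) - 33955)*12621 = (-57/2*(-15) - 33955)*12621 = (855/2 - 33955)*12621 = -67055/2*12621 = -846301155/2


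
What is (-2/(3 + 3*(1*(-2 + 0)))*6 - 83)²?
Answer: 6241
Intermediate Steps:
(-2/(3 + 3*(1*(-2 + 0)))*6 - 83)² = (-2/(3 + 3*(1*(-2)))*6 - 83)² = (-2/(3 + 3*(-2))*6 - 83)² = (-2/(3 - 6)*6 - 83)² = (-2/(-3)*6 - 83)² = (-2*(-⅓)*6 - 83)² = ((⅔)*6 - 83)² = (4 - 83)² = (-79)² = 6241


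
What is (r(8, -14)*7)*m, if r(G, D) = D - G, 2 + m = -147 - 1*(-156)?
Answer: -1078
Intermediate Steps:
m = 7 (m = -2 + (-147 - 1*(-156)) = -2 + (-147 + 156) = -2 + 9 = 7)
(r(8, -14)*7)*m = ((-14 - 1*8)*7)*7 = ((-14 - 8)*7)*7 = -22*7*7 = -154*7 = -1078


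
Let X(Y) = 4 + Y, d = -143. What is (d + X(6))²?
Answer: 17689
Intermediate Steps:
(d + X(6))² = (-143 + (4 + 6))² = (-143 + 10)² = (-133)² = 17689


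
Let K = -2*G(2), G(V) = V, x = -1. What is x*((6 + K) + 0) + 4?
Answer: 2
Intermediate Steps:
K = -4 (K = -2*2 = -4)
x*((6 + K) + 0) + 4 = -((6 - 4) + 0) + 4 = -(2 + 0) + 4 = -1*2 + 4 = -2 + 4 = 2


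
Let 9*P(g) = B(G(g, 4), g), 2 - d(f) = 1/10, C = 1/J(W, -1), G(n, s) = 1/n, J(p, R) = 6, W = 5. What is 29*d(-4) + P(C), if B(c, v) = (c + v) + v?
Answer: 15067/270 ≈ 55.804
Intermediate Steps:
C = 1/6 ≈ 0.16667
d(f) = 19/10 (d(f) = 2 - 1/10 = 19/10)
B(c, v) = c + 2*v
P(g) = 1/(9*g) + 2*g/9 (P(g) = (1/g + 2*g)/9 = 1/(9*g) + 2*g/9)
29*d(-4) + P(C) = 29*(19/10) + (1 + 2*(1/6)**2)/(9*(1/6)) = 551/10 + (1/9)*6*(1 + 2*(1/36)) = 551/10 + (1/9)*6*(1 + 1/18) = 551/10 + (1/9)*6*(19/18) = 551/10 + 19/27 = 15067/270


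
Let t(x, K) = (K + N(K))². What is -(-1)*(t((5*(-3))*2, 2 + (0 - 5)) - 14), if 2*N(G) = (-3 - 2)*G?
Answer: 25/4 ≈ 6.2500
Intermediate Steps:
N(G) = -5*G/2 (N(G) = ((-3 - 2)*G)/2 = (-5*G)/2 = -5*G/2)
t(x, K) = 9*K²/4 (t(x, K) = (K - 5*K/2)² = (-3*K/2)² = 9*K²/4)
-(-1)*(t((5*(-3))*2, 2 + (0 - 5)) - 14) = -(-1)*(9*(2 + (0 - 5))²/4 - 14) = -(-1)*(9*(2 - 5)²/4 - 14) = -(-1)*((9/4)*(-3)² - 14) = -(-1)*((9/4)*9 - 14) = -(-1)*(81/4 - 14) = -(-1)*25/4 = -1*(-25/4) = 25/4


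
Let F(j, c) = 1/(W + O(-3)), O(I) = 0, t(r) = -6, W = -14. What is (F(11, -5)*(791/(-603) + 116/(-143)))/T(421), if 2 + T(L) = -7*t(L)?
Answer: 183061/48288240 ≈ 0.0037910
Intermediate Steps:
T(L) = 40 (T(L) = -2 - 7*(-6) = -2 + 42 = 40)
F(j, c) = -1/14 (F(j, c) = 1/(-14 + 0) = 1/(-14) = -1/14)
(F(11, -5)*(791/(-603) + 116/(-143)))/T(421) = -(791/(-603) + 116/(-143))/14/40 = -(791*(-1/603) + 116*(-1/143))/14*(1/40) = -(-791/603 - 116/143)/14*(1/40) = -1/14*(-183061/86229)*(1/40) = (183061/1207206)*(1/40) = 183061/48288240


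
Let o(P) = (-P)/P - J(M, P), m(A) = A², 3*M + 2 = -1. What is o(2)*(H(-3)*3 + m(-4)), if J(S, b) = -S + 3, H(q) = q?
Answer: -35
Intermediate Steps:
M = -1 (M = -⅔ + (⅓)*(-1) = -⅔ - ⅓ = -1)
J(S, b) = 3 - S
o(P) = -5 (o(P) = (-P)/P - (3 - 1*(-1)) = -1 - (3 + 1) = -1 - 1*4 = -1 - 4 = -5)
o(2)*(H(-3)*3 + m(-4)) = -5*(-3*3 + (-4)²) = -5*(-9 + 16) = -5*7 = -35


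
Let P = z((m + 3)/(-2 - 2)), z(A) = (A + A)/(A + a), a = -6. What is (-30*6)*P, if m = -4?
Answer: 360/23 ≈ 15.652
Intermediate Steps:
z(A) = 2*A/(-6 + A) (z(A) = (A + A)/(A - 6) = (2*A)/(-6 + A) = 2*A/(-6 + A))
P = -2/23 (P = 2*((-4 + 3)/(-2 - 2))/(-6 + (-4 + 3)/(-2 - 2)) = 2*(-1/(-4))/(-6 - 1/(-4)) = 2*(-1*(-1/4))/(-6 - 1*(-1/4)) = 2*(1/4)/(-6 + 1/4) = 2*(1/4)/(-23/4) = 2*(1/4)*(-4/23) = -2/23 ≈ -0.086957)
(-30*6)*P = -30*6*(-2/23) = -180*(-2/23) = 360/23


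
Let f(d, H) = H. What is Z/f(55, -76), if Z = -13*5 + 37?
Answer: 7/19 ≈ 0.36842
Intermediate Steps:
Z = -28 (Z = -65 + 37 = -28)
Z/f(55, -76) = -28/(-76) = -28*(-1/76) = 7/19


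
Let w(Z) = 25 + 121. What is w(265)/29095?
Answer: 146/29095 ≈ 0.0050180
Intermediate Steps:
w(Z) = 146
w(265)/29095 = 146/29095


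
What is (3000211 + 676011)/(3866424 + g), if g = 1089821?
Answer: 3676222/4956245 ≈ 0.74174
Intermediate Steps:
(3000211 + 676011)/(3866424 + g) = (3000211 + 676011)/(3866424 + 1089821) = 3676222/4956245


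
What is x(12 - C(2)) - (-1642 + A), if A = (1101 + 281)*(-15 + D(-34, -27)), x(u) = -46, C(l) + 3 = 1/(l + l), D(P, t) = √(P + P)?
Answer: 22326 - 2764*I*√17 ≈ 22326.0 - 11396.0*I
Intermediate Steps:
D(P, t) = √2*√P (D(P, t) = √(2*P) = √2*√P)
C(l) = -3 + 1/(2*l) (C(l) = -3 + 1/(l + l) = -3 + 1/(2*l))
A = -20730 + 2764*I*√17 (A = (1101 + 281)*(-15 + √2*√(-34)) = 1382*(-15 + √2*(I*√34)) = 1382*(-15 + 2*I*√17) = -20730 + 2764*I*√17 ≈ -20730.0 + 11396.0*I)
x(12 - C(2)) - (-1642 + A) = -46 - (-1642 + (-20730 + 2764*I*√17)) = -46 - (-22372 + 2764*I*√17) = -46 + (22372 - 2764*I*√17) = 22326 - 2764*I*√17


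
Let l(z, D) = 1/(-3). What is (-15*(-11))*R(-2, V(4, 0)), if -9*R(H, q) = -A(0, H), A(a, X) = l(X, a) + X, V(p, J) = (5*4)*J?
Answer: -385/9 ≈ -42.778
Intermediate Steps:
V(p, J) = 20*J
l(z, D) = -1/3
A(a, X) = -1/3 + X
R(H, q) = -1/27 + H/9 (R(H, q) = -(-1)*(-1/3 + H)/9 = -(1/3 - H)/9 = -1/27 + H/9)
(-15*(-11))*R(-2, V(4, 0)) = (-15*(-11))*(-1/27 + (1/9)*(-2)) = 165*(-1/27 - 2/9) = 165*(-7/27) = -385/9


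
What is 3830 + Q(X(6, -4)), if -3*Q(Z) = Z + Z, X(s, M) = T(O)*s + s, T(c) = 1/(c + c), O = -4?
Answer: 7653/2 ≈ 3826.5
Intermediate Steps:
T(c) = 1/(2*c)
X(s, M) = 7*s/8 (X(s, M) = ((½)/(-4))*s + s = ((½)*(-¼))*s + s = -s/8 + s = 7*s/8)
Q(Z) = -2*Z/3 (Q(Z) = -(Z + Z)/3 = -2*Z/3)
3830 + Q(X(6, -4)) = 3830 - 7*6/12 = 3830 - ⅔*21/4 = 3830 - 7/2 = 7653/2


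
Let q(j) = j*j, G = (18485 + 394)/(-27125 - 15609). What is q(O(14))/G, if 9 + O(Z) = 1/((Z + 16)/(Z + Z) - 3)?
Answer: -2822537966/13762791 ≈ -205.08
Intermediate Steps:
G = -18879/42734 (G = 18879/(-42734) = 18879*(-1/42734) = -18879/42734 ≈ -0.44178)
O(Z) = -9 + 1/(-3 + (16 + Z)/(2*Z)) (O(Z) = -9 + 1/((Z + 16)/(Z + Z) - 3) = -9 + 1/((16 + Z)/((2*Z)) - 3) = -9 + 1/((16 + Z)*(1/(2*Z)) - 3) = -9 + 1/((16 + Z)/(2*Z) - 3) = -9 + 1/(-3 + (16 + Z)/(2*Z)))
q(j) = j**2
q(O(14))/G = ((144 - 47*14)/(-16 + 5*14))**2/(-18879/42734) = ((144 - 658)/(-16 + 70))**2*(-42734/18879) = (-514/54)**2*(-42734/18879) = ((1/54)*(-514))**2*(-42734/18879) = (-257/27)**2*(-42734/18879) = (66049/729)*(-42734/18879) = -2822537966/13762791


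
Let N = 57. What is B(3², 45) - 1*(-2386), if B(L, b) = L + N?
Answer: 2452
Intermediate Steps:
B(L, b) = 57 + L (B(L, b) = L + 57 = 57 + L)
B(3², 45) - 1*(-2386) = (57 + 3²) - 1*(-2386) = (57 + 9) + 2386 = 66 + 2386 = 2452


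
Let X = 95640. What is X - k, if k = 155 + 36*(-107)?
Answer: 99337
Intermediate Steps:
k = -3697 (k = 155 - 3852 = -3697)
X - k = 95640 - 1*(-3697) = 95640 + 3697 = 99337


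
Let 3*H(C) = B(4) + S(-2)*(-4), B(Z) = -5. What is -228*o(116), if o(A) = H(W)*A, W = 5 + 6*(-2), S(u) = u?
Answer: -26448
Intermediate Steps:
W = -7 (W = 5 - 12 = -7)
H(C) = 1 (H(C) = (-5 - 2*(-4))/3 = (-5 + 8)/3 = (1/3)*3 = 1)
o(A) = A (o(A) = 1*A = A)
-228*o(116) = -228*116 = -26448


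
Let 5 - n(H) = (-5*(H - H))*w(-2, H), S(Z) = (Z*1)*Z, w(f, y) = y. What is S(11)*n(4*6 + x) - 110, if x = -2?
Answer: 495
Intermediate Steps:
S(Z) = Z² (S(Z) = Z*Z = Z²)
n(H) = 5 (n(H) = 5 - (-5*(H - H))*H = 5 - (-5*0)*H = 5 - 0*H = 5 - 1*0 = 5 + 0 = 5)
S(11)*n(4*6 + x) - 110 = 11²*5 - 110 = 121*5 - 110 = 605 - 110 = 495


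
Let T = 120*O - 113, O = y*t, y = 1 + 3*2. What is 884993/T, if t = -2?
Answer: -884993/1793 ≈ -493.58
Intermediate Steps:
y = 7 (y = 1 + 6 = 7)
O = -14 (O = 7*(-2) = -14)
T = -1793 (T = 120*(-14) - 113 = -1680 - 113 = -1793)
884993/T = 884993/(-1793) = 884993*(-1/1793) = -884993/1793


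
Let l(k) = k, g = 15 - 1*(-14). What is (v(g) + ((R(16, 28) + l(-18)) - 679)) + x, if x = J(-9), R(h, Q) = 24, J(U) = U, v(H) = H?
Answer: -653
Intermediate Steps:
g = 29 (g = 15 + 14 = 29)
x = -9
(v(g) + ((R(16, 28) + l(-18)) - 679)) + x = (29 + ((24 - 18) - 679)) - 9 = (29 + (6 - 679)) - 9 = (29 - 673) - 9 = -644 - 9 = -653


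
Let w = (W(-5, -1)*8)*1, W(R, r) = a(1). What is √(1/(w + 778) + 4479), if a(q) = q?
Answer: 253*√43230/786 ≈ 66.925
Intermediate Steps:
W(R, r) = 1
w = 8 (w = (1*8)*1 = 8*1 = 8)
√(1/(w + 778) + 4479) = √(1/(8 + 778) + 4479) = √(1/786 + 4479) = √(3520495/786) = 253*√43230/786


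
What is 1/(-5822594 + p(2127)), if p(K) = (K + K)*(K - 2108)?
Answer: -1/5741768 ≈ -1.7416e-7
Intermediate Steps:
p(K) = 2*K*(-2108 + K) (p(K) = (2*K)*(-2108 + K) = 2*K*(-2108 + K))
1/(-5822594 + p(2127)) = 1/(-5822594 + 2*2127*(-2108 + 2127)) = 1/(-5822594 + 2*2127*19) = 1/(-5822594 + 80826) = 1/(-5741768) = -1/5741768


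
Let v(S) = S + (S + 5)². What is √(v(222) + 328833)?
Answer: 2*√95146 ≈ 616.92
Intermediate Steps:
v(S) = S + (5 + S)²
√(v(222) + 328833) = √((222 + (5 + 222)²) + 328833) = √((222 + 227²) + 328833) = √((222 + 51529) + 328833) = √(51751 + 328833) = √380584 = 2*√95146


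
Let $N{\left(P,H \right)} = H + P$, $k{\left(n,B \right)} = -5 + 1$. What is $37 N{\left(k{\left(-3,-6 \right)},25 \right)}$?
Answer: $777$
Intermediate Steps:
$k{\left(n,B \right)} = -4$
$37 N{\left(k{\left(-3,-6 \right)},25 \right)} = 37 \left(25 - 4\right) = 37 \cdot 21 = 777$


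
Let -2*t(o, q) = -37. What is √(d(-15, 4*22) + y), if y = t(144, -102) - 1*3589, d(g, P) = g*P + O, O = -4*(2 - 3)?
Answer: I*√19546/2 ≈ 69.904*I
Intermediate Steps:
O = 4 (O = -4*(-1) = 4)
t(o, q) = 37/2 (t(o, q) = -½*(-37) = 37/2)
d(g, P) = 4 + P*g (d(g, P) = g*P + 4 = P*g + 4 = 4 + P*g)
y = -7141/2 (y = 37/2 - 1*3589 = 37/2 - 3589 = -7141/2 ≈ -3570.5)
√(d(-15, 4*22) + y) = √((4 + (4*22)*(-15)) - 7141/2) = √((4 + 88*(-15)) - 7141/2) = √((4 - 1320) - 7141/2) = √(-1316 - 7141/2) = √(-9773/2) = I*√19546/2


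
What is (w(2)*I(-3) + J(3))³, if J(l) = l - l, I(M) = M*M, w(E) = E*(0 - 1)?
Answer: -5832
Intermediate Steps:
w(E) = -E (w(E) = E*(-1) = -E)
I(M) = M²
J(l) = 0
(w(2)*I(-3) + J(3))³ = (-1*2*(-3)² + 0)³ = (-2*9 + 0)³ = (-18 + 0)³ = (-18)³ = -5832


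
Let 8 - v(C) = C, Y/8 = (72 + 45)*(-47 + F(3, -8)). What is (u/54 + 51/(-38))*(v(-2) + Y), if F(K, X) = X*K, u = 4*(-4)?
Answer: 55847863/513 ≈ 1.0887e+5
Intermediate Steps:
u = -16
F(K, X) = K*X
Y = -66456 (Y = 8*((72 + 45)*(-47 + 3*(-8))) = 8*(117*(-47 - 24)) = 8*(117*(-71)) = 8*(-8307) = -66456)
v(C) = 8 - C
(u/54 + 51/(-38))*(v(-2) + Y) = (-16/54 + 51/(-38))*((8 - 1*(-2)) - 66456) = (-16*1/54 + 51*(-1/38))*((8 + 2) - 66456) = (-8/27 - 51/38)*(10 - 66456) = -1681/1026*(-66446) = 55847863/513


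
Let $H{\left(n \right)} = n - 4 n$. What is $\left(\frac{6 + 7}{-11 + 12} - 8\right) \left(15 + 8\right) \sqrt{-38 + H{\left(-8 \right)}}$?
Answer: $115 i \sqrt{14} \approx 430.29 i$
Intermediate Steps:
$H{\left(n \right)} = - 3 n$
$\left(\frac{6 + 7}{-11 + 12} - 8\right) \left(15 + 8\right) \sqrt{-38 + H{\left(-8 \right)}} = \left(\frac{6 + 7}{-11 + 12} - 8\right) \left(15 + 8\right) \sqrt{-38 - -24} = \left(\frac{13}{1} - 8\right) 23 \sqrt{-38 + 24} = \left(13 \cdot 1 - 8\right) 23 \sqrt{-14} = \left(13 - 8\right) 23 i \sqrt{14} = 5 \cdot 23 i \sqrt{14} = 115 i \sqrt{14}$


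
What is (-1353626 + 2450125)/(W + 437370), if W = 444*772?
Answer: 1096499/780138 ≈ 1.4055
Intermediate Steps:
W = 342768
(-1353626 + 2450125)/(W + 437370) = (-1353626 + 2450125)/(342768 + 437370) = 1096499/780138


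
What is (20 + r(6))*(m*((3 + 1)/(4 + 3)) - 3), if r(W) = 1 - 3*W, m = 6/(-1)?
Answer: -135/7 ≈ -19.286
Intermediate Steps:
m = -6 (m = 6*(-1) = -6)
(20 + r(6))*(m*((3 + 1)/(4 + 3)) - 3) = (20 + (1 - 3*6))*(-6*(3 + 1)/(4 + 3) - 3) = (20 + (1 - 18))*(-24/7 - 3) = (20 - 17)*(-24/7 - 3) = 3*(-6*4/7 - 3) = 3*(-24/7 - 3) = 3*(-45/7) = -135/7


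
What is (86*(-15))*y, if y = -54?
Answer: 69660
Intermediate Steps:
(86*(-15))*y = (86*(-15))*(-54) = -1290*(-54) = 69660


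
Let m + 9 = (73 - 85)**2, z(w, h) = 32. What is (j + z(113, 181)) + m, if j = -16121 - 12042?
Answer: -27996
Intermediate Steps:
j = -28163
m = 135 (m = -9 + (73 - 85)**2 = -9 + (-12)**2 = -9 + 144 = 135)
(j + z(113, 181)) + m = (-28163 + 32) + 135 = -28131 + 135 = -27996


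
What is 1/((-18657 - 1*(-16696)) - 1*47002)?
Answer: -1/48963 ≈ -2.0424e-5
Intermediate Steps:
1/((-18657 - 1*(-16696)) - 1*47002) = 1/((-18657 + 16696) - 47002) = 1/(-1961 - 47002) = 1/(-48963) = -1/48963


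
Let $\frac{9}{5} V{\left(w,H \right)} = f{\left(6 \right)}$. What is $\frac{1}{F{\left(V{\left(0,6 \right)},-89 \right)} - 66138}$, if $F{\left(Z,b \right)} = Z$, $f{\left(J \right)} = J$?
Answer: $- \frac{3}{198404} \approx -1.5121 \cdot 10^{-5}$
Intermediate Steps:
$V{\left(w,H \right)} = \frac{10}{3}$ ($V{\left(w,H \right)} = \frac{5}{9} \cdot 6 = \frac{10}{3}$)
$\frac{1}{F{\left(V{\left(0,6 \right)},-89 \right)} - 66138} = \frac{1}{\frac{10}{3} - 66138} = \frac{1}{- \frac{198404}{3}} = - \frac{3}{198404}$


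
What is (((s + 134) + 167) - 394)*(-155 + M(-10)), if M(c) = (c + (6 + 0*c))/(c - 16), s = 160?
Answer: -134871/13 ≈ -10375.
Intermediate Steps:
M(c) = (6 + c)/(-16 + c) (M(c) = (c + (6 + 0))/(-16 + c) = (c + 6)/(-16 + c) = (6 + c)/(-16 + c))
(((s + 134) + 167) - 394)*(-155 + M(-10)) = (((160 + 134) + 167) - 394)*(-155 + (6 - 10)/(-16 - 10)) = ((294 + 167) - 394)*(-155 - 4/(-26)) = (461 - 394)*(-155 - 1/26*(-4)) = 67*(-155 + 2/13) = 67*(-2013/13) = -134871/13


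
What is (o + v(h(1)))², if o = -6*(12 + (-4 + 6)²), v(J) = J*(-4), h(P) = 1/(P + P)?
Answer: 9604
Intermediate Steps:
h(P) = 1/(2*P)
v(J) = -4*J
o = -96 (o = -6*(12 + 2²) = -6*(12 + 4) = -6*16 = -96)
(o + v(h(1)))² = (-96 - 2/1)² = (-96 - 2)² = (-98)² = 9604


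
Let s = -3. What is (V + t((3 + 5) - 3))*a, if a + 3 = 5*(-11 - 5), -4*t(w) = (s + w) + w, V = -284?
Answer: 94869/4 ≈ 23717.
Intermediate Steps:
t(w) = 3/4 - w/2 (t(w) = -((-3 + w) + w)/4 = -(-3 + 2*w)/4 = 3/4 - w/2)
a = -83 (a = -3 + 5*(-11 - 5) = -3 + 5*(-16) = -3 - 80 = -83)
(V + t((3 + 5) - 3))*a = (-284 + (3/4 - ((3 + 5) - 3)/2))*(-83) = (-284 + (3/4 - (8 - 3)/2))*(-83) = (-284 + (3/4 - 1/2*5))*(-83) = (-284 + (3/4 - 5/2))*(-83) = (-284 - 7/4)*(-83) = -1143/4*(-83) = 94869/4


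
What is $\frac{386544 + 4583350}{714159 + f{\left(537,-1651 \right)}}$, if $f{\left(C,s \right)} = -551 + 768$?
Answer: $\frac{2484947}{357188} \approx 6.957$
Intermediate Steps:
$f{\left(C,s \right)} = 217$
$\frac{386544 + 4583350}{714159 + f{\left(537,-1651 \right)}} = \frac{386544 + 4583350}{714159 + 217} = \frac{4969894}{714376} = 4969894 \cdot \frac{1}{714376} = \frac{2484947}{357188}$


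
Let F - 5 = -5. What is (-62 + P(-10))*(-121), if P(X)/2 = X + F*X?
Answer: 9922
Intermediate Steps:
F = 0 (F = 5 - 5 = 0)
P(X) = 2*X (P(X) = 2*(X + 0*X) = 2*(X + 0) = 2*X)
(-62 + P(-10))*(-121) = (-62 + 2*(-10))*(-121) = (-62 - 20)*(-121) = -82*(-121) = 9922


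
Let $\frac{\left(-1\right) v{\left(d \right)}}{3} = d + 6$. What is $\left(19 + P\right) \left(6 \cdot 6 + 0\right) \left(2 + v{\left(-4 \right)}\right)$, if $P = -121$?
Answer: $14688$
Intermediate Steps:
$v{\left(d \right)} = -18 - 3 d$ ($v{\left(d \right)} = - 3 \left(d + 6\right) = - 3 \left(6 + d\right) = -18 - 3 d$)
$\left(19 + P\right) \left(6 \cdot 6 + 0\right) \left(2 + v{\left(-4 \right)}\right) = \left(19 - 121\right) \left(6 \cdot 6 + 0\right) \left(2 - 6\right) = - 102 \left(36 + 0\right) \left(2 + \left(-18 + 12\right)\right) = - 102 \cdot 36 \left(2 - 6\right) = - 102 \cdot 36 \left(-4\right) = \left(-102\right) \left(-144\right) = 14688$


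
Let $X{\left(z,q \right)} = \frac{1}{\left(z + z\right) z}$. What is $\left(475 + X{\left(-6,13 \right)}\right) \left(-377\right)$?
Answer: $- \frac{12893777}{72} \approx -1.7908 \cdot 10^{5}$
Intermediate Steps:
$X{\left(z,q \right)} = \frac{1}{2 z^{2}}$ ($X{\left(z,q \right)} = \frac{1}{2 z z} = \frac{1}{2 z^{2}}$)
$\left(475 + X{\left(-6,13 \right)}\right) \left(-377\right) = \left(475 + \frac{1}{2 \cdot 36}\right) \left(-377\right) = \left(475 + \frac{1}{2} \cdot \frac{1}{36}\right) \left(-377\right) = \left(475 + \frac{1}{72}\right) \left(-377\right) = \frac{34201}{72} \left(-377\right) = - \frac{12893777}{72}$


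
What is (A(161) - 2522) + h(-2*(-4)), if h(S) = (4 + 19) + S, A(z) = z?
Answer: -2330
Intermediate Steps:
h(S) = 23 + S
(A(161) - 2522) + h(-2*(-4)) = (161 - 2522) + (23 - 2*(-4)) = -2361 + (23 + 8) = -2361 + 31 = -2330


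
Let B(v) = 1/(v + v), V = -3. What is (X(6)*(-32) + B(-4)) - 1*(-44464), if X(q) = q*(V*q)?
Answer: 383359/8 ≈ 47920.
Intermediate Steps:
X(q) = -3*q² (X(q) = q*(-3*q) = -3*q²)
B(v) = 1/(2*v)
(X(6)*(-32) + B(-4)) - 1*(-44464) = (-3*6²*(-32) + (½)/(-4)) - 1*(-44464) = (-3*36*(-32) + (½)*(-¼)) + 44464 = (-108*(-32) - ⅛) + 44464 = (3456 - ⅛) + 44464 = 27647/8 + 44464 = 383359/8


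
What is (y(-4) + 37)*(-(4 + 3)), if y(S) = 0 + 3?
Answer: -280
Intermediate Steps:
y(S) = 3
(y(-4) + 37)*(-(4 + 3)) = (3 + 37)*(-(4 + 3)) = 40*(-1*7) = 40*(-7) = -280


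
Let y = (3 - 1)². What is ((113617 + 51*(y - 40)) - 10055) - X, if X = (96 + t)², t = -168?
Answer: 96542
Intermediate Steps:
y = 4 (y = 2² = 4)
X = 5184 (X = (96 - 168)² = (-72)² = 5184)
((113617 + 51*(y - 40)) - 10055) - X = ((113617 + 51*(4 - 40)) - 10055) - 1*5184 = ((113617 + 51*(-36)) - 10055) - 5184 = ((113617 - 1836) - 10055) - 5184 = (111781 - 10055) - 5184 = 101726 - 5184 = 96542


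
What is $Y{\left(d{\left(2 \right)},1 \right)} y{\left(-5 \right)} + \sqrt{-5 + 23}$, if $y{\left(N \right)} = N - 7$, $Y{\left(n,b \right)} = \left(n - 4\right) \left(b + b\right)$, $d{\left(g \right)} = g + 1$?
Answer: $24 + 3 \sqrt{2} \approx 28.243$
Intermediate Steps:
$d{\left(g \right)} = 1 + g$
$Y{\left(n,b \right)} = 2 b \left(-4 + n\right)$ ($Y{\left(n,b \right)} = \left(-4 + n\right) 2 b = 2 b \left(-4 + n\right)$)
$y{\left(N \right)} = -7 + N$
$Y{\left(d{\left(2 \right)},1 \right)} y{\left(-5 \right)} + \sqrt{-5 + 23} = 2 \cdot 1 \left(-4 + \left(1 + 2\right)\right) \left(-7 - 5\right) + \sqrt{-5 + 23} = 2 \cdot 1 \left(-4 + 3\right) \left(-12\right) + \sqrt{18} = 2 \cdot 1 \left(-1\right) \left(-12\right) + 3 \sqrt{2} = \left(-2\right) \left(-12\right) + 3 \sqrt{2} = 24 + 3 \sqrt{2}$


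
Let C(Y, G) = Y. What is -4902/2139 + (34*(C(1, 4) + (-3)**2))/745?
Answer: -194982/106237 ≈ -1.8354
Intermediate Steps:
-4902/2139 + (34*(C(1, 4) + (-3)**2))/745 = -4902/2139 + (34*(1 + (-3)**2))/745 = -4902*1/2139 + (34*(1 + 9))*(1/745) = -1634/713 + (34*10)*(1/745) = -1634/713 + 340*(1/745) = -1634/713 + 68/149 = -194982/106237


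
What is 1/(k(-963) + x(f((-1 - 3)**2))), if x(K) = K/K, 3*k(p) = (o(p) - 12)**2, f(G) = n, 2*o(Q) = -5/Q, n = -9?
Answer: 11128428/545061877 ≈ 0.020417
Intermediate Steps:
o(Q) = -5/(2*Q) (o(Q) = (-5/Q)/2 = -5/(2*Q))
f(G) = -9
k(p) = (-12 - 5/(2*p))**2/3 (k(p) = (-5/(2*p) - 12)**2/3 = (-12 - 5/(2*p))**2/3)
x(K) = 1
1/(k(-963) + x(f((-1 - 3)**2))) = 1/((1/12)*(5 + 24*(-963))**2/(-963)**2 + 1) = 1/((1/12)*(1/927369)*(5 - 23112)**2 + 1) = 1/((1/12)*(1/927369)*(-23107)**2 + 1) = 1/((1/12)*(1/927369)*533933449 + 1) = 1/(533933449/11128428 + 1) = 1/(545061877/11128428) = 11128428/545061877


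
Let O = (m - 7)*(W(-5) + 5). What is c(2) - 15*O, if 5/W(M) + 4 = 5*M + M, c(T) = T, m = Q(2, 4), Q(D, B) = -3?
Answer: 12409/17 ≈ 729.94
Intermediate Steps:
m = -3
W(M) = 5/(-4 + 6*M) (W(M) = 5/(-4 + (5*M + M)) = 5/(-4 + 6*M))
O = -825/17 (O = (-3 - 7)*(5/(2*(-2 + 3*(-5))) + 5) = -10*(5/(2*(-2 - 15)) + 5) = -10*((5/2)/(-17) + 5) = -10*((5/2)*(-1/17) + 5) = -10*(-5/34 + 5) = -10*165/34 = -825/17 ≈ -48.529)
c(2) - 15*O = 2 - 15*(-825/17) = 2 + 12375/17 = 12409/17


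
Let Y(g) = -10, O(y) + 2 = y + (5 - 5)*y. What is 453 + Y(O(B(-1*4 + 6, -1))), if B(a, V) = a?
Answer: 443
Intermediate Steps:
O(y) = -2 + y (O(y) = -2 + (y + (5 - 5)*y) = -2 + (y + 0*y) = -2 + (y + 0) = -2 + y)
453 + Y(O(B(-1*4 + 6, -1))) = 453 - 10 = 443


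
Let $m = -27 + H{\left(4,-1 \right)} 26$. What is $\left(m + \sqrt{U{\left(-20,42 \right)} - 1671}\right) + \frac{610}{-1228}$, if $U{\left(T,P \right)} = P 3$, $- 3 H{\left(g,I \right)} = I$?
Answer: $- \frac{34685}{1842} + i \sqrt{1545} \approx -18.83 + 39.306 i$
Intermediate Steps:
$H{\left(g,I \right)} = - \frac{I}{3}$
$U{\left(T,P \right)} = 3 P$
$m = - \frac{55}{3}$ ($m = -27 + \left(- \frac{1}{3}\right) \left(-1\right) 26 = -27 + \frac{1}{3} \cdot 26 = -27 + \frac{26}{3} = - \frac{55}{3} \approx -18.333$)
$\left(m + \sqrt{U{\left(-20,42 \right)} - 1671}\right) + \frac{610}{-1228} = \left(- \frac{55}{3} + \sqrt{3 \cdot 42 - 1671}\right) + \frac{610}{-1228} = \left(- \frac{55}{3} + \sqrt{126 - 1671}\right) + 610 \left(- \frac{1}{1228}\right) = \left(- \frac{55}{3} + \sqrt{-1545}\right) - \frac{305}{614} = \left(- \frac{55}{3} + i \sqrt{1545}\right) - \frac{305}{614} = - \frac{34685}{1842} + i \sqrt{1545}$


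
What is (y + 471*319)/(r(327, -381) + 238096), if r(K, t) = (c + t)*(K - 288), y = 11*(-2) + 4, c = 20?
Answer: 150231/224017 ≈ 0.67062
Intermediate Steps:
y = -18 (y = -22 + 4 = -18)
r(K, t) = (-288 + K)*(20 + t) (r(K, t) = (20 + t)*(K - 288) = (20 + t)*(-288 + K) = (-288 + K)*(20 + t))
(y + 471*319)/(r(327, -381) + 238096) = (-18 + 471*319)/((-5760 - 288*(-381) + 20*327 + 327*(-381)) + 238096) = (-18 + 150249)/((-5760 + 109728 + 6540 - 124587) + 238096) = 150231/(-14079 + 238096) = 150231/224017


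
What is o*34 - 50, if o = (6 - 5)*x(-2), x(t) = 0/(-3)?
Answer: -50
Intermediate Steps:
x(t) = 0 (x(t) = 0*(-⅓) = 0)
o = 0 (o = (6 - 5)*0 = 1*0 = 0)
o*34 - 50 = 0*34 - 50 = 0 - 50 = -50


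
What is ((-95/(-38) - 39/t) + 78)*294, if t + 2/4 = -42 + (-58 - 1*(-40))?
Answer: 2886639/121 ≈ 23857.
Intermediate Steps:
t = -121/2 (t = -½ + (-42 + (-58 - 1*(-40))) = -½ + (-42 + (-58 + 40)) = -½ + (-42 - 18) = -½ - 60 = -121/2 ≈ -60.500)
((-95/(-38) - 39/t) + 78)*294 = ((-95/(-38) - 39/(-121/2)) + 78)*294 = ((-95*(-1/38) - 39*(-2/121)) + 78)*294 = ((5/2 + 78/121) + 78)*294 = (761/242 + 78)*294 = (19637/242)*294 = 2886639/121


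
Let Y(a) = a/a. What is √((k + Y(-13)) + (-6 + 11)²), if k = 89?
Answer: √115 ≈ 10.724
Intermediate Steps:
Y(a) = 1
√((k + Y(-13)) + (-6 + 11)²) = √((89 + 1) + (-6 + 11)²) = √(90 + 5²) = √(90 + 25) = √115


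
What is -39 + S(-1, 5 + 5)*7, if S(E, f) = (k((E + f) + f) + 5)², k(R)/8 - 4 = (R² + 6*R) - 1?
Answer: 102628648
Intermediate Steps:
k(R) = 24 + 8*R² + 48*R (k(R) = 32 + 8*((R² + 6*R) - 1) = 32 + 8*(-1 + R² + 6*R) = 32 + (-8 + 8*R² + 48*R) = 24 + 8*R² + 48*R)
S(E, f) = (29 + 8*(E + 2*f)² + 48*E + 96*f)² (S(E, f) = ((24 + 8*((E + f) + f)² + 48*((E + f) + f)) + 5)² = ((24 + 8*(E + 2*f)² + 48*(E + 2*f)) + 5)² = ((24 + 8*(E + 2*f)² + (48*E + 96*f)) + 5)² = ((24 + 8*(E + 2*f)² + 48*E + 96*f) + 5)² = (29 + 8*(E + 2*f)² + 48*E + 96*f)²)
-39 + S(-1, 5 + 5)*7 = -39 + (29 + 8*(-1 + 2*(5 + 5))² + 48*(-1) + 96*(5 + 5))²*7 = -39 + (29 + 8*(-1 + 2*10)² - 48 + 96*10)²*7 = -39 + (29 + 8*(-1 + 20)² - 48 + 960)²*7 = -39 + (29 + 8*19² - 48 + 960)²*7 = -39 + (29 + 8*361 - 48 + 960)²*7 = -39 + (29 + 2888 - 48 + 960)²*7 = -39 + 3829²*7 = -39 + 14661241*7 = -39 + 102628687 = 102628648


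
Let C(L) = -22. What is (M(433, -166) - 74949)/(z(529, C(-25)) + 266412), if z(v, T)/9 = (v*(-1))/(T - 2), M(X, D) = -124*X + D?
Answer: -1030456/2132883 ≈ -0.48313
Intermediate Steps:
M(X, D) = D - 124*X
z(v, T) = -9*v/(-2 + T) (z(v, T) = 9*((v*(-1))/(T - 2)) = 9*((-v)/(-2 + T)) = 9*(-v/(-2 + T)) = -9*v/(-2 + T))
(M(433, -166) - 74949)/(z(529, C(-25)) + 266412) = ((-166 - 124*433) - 74949)/(-9*529/(-2 - 22) + 266412) = ((-166 - 53692) - 74949)/(-9*529/(-24) + 266412) = (-53858 - 74949)/(-9*529*(-1/24) + 266412) = -128807/(1587/8 + 266412) = -128807/2132883/8 = -128807*8/2132883 = -1030456/2132883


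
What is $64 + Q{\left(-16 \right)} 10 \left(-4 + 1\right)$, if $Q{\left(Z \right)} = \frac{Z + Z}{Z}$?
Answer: $4$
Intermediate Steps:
$Q{\left(Z \right)} = 2$ ($Q{\left(Z \right)} = \frac{2 Z}{Z} = 2$)
$64 + Q{\left(-16 \right)} 10 \left(-4 + 1\right) = 64 + 2 \cdot 10 \left(-4 + 1\right) = 64 + 2 \cdot 10 \left(-3\right) = 64 + 2 \left(-30\right) = 64 - 60 = 4$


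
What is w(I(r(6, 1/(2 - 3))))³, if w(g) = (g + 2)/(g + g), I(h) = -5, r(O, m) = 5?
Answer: 27/1000 ≈ 0.027000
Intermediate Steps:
w(g) = (2 + g)/(2*g) (w(g) = (2 + g)/((2*g)) = (2 + g)*(1/(2*g)) = (2 + g)/(2*g))
w(I(r(6, 1/(2 - 3))))³ = ((½)*(2 - 5)/(-5))³ = ((½)*(-⅕)*(-3))³ = (3/10)³ = 27/1000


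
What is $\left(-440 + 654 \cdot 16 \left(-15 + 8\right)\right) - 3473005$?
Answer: $-3546693$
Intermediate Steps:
$\left(-440 + 654 \cdot 16 \left(-15 + 8\right)\right) - 3473005 = \left(-440 + 654 \cdot 16 \left(-7\right)\right) - 3473005 = \left(-440 + 654 \left(-112\right)\right) - 3473005 = \left(-440 - 73248\right) - 3473005 = -73688 - 3473005 = -3546693$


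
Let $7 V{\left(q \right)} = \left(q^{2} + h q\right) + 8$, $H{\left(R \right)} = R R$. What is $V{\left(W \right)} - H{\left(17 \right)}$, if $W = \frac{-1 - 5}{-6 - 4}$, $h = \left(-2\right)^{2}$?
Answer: $- \frac{50306}{175} \approx -287.46$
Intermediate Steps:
$h = 4$
$H{\left(R \right)} = R^{2}$
$W = \frac{3}{5}$ ($W = - \frac{6}{-10} = \left(-6\right) \left(- \frac{1}{10}\right) = \frac{3}{5} \approx 0.6$)
$V{\left(q \right)} = \frac{8}{7} + \frac{q^{2}}{7} + \frac{4 q}{7}$ ($V{\left(q \right)} = \frac{\left(q^{2} + 4 q\right) + 8}{7} = \frac{8 + q^{2} + 4 q}{7} = \frac{8}{7} + \frac{q^{2}}{7} + \frac{4 q}{7}$)
$V{\left(W \right)} - H{\left(17 \right)} = \left(\frac{8}{7} + \frac{\left(\frac{3}{5}\right)^{2}}{7} + \frac{4}{7} \cdot \frac{3}{5}\right) - 17^{2} = \left(\frac{8}{7} + \frac{1}{7} \cdot \frac{9}{25} + \frac{12}{35}\right) - 289 = \left(\frac{8}{7} + \frac{9}{175} + \frac{12}{35}\right) - 289 = \frac{269}{175} - 289 = - \frac{50306}{175}$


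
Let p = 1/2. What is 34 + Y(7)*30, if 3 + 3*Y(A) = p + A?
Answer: 79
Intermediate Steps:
p = ½ ≈ 0.50000
Y(A) = -⅚ + A/3 (Y(A) = -1 + (½ + A)/3 = -1 + (⅙ + A/3) = -⅚ + A/3)
34 + Y(7)*30 = 34 + (-⅚ + (⅓)*7)*30 = 34 + (-⅚ + 7/3)*30 = 34 + (3/2)*30 = 34 + 45 = 79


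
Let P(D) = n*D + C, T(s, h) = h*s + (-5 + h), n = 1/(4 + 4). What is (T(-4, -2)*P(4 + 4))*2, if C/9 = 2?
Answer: 38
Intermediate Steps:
C = 18 (C = 9*2 = 18)
n = ⅛ (n = 1/8 = ⅛ ≈ 0.12500)
T(s, h) = -5 + h + h*s
P(D) = 18 + D/8 (P(D) = D/8 + 18 = 18 + D/8)
(T(-4, -2)*P(4 + 4))*2 = ((-5 - 2 - 2*(-4))*(18 + (4 + 4)/8))*2 = ((-5 - 2 + 8)*(18 + (⅛)*8))*2 = (1*(18 + 1))*2 = (1*19)*2 = 19*2 = 38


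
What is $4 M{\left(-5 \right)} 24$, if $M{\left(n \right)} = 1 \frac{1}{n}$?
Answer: $- \frac{96}{5} \approx -19.2$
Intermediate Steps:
$M{\left(n \right)} = \frac{1}{n}$
$4 M{\left(-5 \right)} 24 = \frac{4}{-5} \cdot 24 = 4 \left(- \frac{1}{5}\right) 24 = \left(- \frac{4}{5}\right) 24 = - \frac{96}{5}$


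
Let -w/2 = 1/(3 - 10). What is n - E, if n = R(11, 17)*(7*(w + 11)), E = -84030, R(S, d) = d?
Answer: 85373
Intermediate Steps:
w = 2/7 (w = -2/(3 - 10) = -2/(-7) = -2*(-1/7) = 2/7 ≈ 0.28571)
n = 1343 (n = 17*(7*(2/7 + 11)) = 17*(7*(79/7)) = 17*79 = 1343)
n - E = 1343 - 1*(-84030) = 1343 + 84030 = 85373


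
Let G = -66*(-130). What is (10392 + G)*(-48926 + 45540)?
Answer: -64239192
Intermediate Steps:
G = 8580
(10392 + G)*(-48926 + 45540) = (10392 + 8580)*(-48926 + 45540) = 18972*(-3386) = -64239192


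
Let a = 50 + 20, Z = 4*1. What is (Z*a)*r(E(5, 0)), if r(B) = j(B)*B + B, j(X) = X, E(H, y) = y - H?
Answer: 5600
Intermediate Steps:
Z = 4
a = 70
r(B) = B + B² (r(B) = B*B + B = B² + B = B + B²)
(Z*a)*r(E(5, 0)) = (4*70)*((0 - 1*5)*(1 + (0 - 1*5))) = 280*((0 - 5)*(1 + (0 - 5))) = 280*(-5*(1 - 5)) = 280*(-5*(-4)) = 280*20 = 5600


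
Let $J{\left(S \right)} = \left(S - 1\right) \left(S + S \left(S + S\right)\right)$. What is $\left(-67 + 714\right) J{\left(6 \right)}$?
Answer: $252330$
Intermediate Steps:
$J{\left(S \right)} = \left(-1 + S\right) \left(S + 2 S^{2}\right)$ ($J{\left(S \right)} = \left(-1 + S\right) \left(S + S 2 S\right) = \left(-1 + S\right) \left(S + 2 S^{2}\right)$)
$\left(-67 + 714\right) J{\left(6 \right)} = \left(-67 + 714\right) 6 \left(-1 - 6 + 2 \cdot 6^{2}\right) = 647 \cdot 6 \left(-1 - 6 + 2 \cdot 36\right) = 647 \cdot 6 \left(-1 - 6 + 72\right) = 647 \cdot 6 \cdot 65 = 647 \cdot 390 = 252330$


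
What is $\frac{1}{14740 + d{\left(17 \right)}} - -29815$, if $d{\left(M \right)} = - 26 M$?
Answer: $\frac{426294871}{14298} \approx 29815.0$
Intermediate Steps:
$\frac{1}{14740 + d{\left(17 \right)}} - -29815 = \frac{1}{14740 - 442} - -29815 = \frac{1}{14740 - 442} + 29815 = \frac{1}{14298} + 29815 = \frac{426294871}{14298}$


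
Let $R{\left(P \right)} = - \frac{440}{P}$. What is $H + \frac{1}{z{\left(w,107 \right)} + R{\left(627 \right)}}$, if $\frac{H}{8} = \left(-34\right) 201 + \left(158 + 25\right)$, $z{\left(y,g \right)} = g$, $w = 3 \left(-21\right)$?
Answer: $- \frac{322387215}{6059} \approx -53208.0$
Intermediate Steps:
$w = -63$
$H = -53208$ ($H = 8 \left(\left(-34\right) 201 + \left(158 + 25\right)\right) = 8 \left(-6834 + 183\right) = 8 \left(-6651\right) = -53208$)
$H + \frac{1}{z{\left(w,107 \right)} + R{\left(627 \right)}} = -53208 + \frac{1}{107 - \frac{440}{627}} = -53208 + \frac{1}{107 - \frac{40}{57}} = -53208 + \frac{1}{\frac{6059}{57}} = -53208 + \frac{57}{6059} = - \frac{322387215}{6059}$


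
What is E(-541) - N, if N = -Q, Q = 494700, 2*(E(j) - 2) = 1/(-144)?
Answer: 142474175/288 ≈ 4.9470e+5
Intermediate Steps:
E(j) = 575/288 (E(j) = 2 + (½)/(-144) = 2 + (½)*(-1/144) = 2 - 1/288 = 575/288)
N = -494700 (N = -1*494700 = -494700)
E(-541) - N = 575/288 - 1*(-494700) = 575/288 + 494700 = 142474175/288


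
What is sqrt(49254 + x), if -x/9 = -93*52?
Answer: 47*sqrt(42) ≈ 304.59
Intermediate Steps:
x = 43524 (x = -(-837)*52 = -9*(-4836) = 43524)
sqrt(49254 + x) = sqrt(49254 + 43524) = sqrt(92778) = 47*sqrt(42)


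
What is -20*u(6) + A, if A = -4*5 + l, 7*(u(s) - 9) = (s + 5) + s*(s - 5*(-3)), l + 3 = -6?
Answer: -4203/7 ≈ -600.43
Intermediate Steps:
l = -9 (l = -3 - 6 = -9)
u(s) = 68/7 + s/7 + s*(15 + s)/7 (u(s) = 9 + ((s + 5) + s*(s - 5*(-3)))/7 = 9 + ((5 + s) + s*(s + 15))/7 = 9 + ((5 + s) + s*(15 + s))/7 = 9 + (5 + s + s*(15 + s))/7 = 9 + (5/7 + s/7 + s*(15 + s)/7) = 68/7 + s/7 + s*(15 + s)/7)
A = -29 (A = -4*5 - 9 = -20 - 9 = -29)
-20*u(6) + A = -20*(68/7 + (⅐)*6² + (16/7)*6) - 29 = -20*(68/7 + (⅐)*36 + 96/7) - 29 = -20*(68/7 + 36/7 + 96/7) - 29 = -20*200/7 - 29 = -4000/7 - 29 = -4203/7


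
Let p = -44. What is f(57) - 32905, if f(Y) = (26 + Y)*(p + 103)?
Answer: -28008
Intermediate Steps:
f(Y) = 1534 + 59*Y (f(Y) = (26 + Y)*(-44 + 103) = (26 + Y)*59 = 1534 + 59*Y)
f(57) - 32905 = (1534 + 59*57) - 32905 = (1534 + 3363) - 32905 = 4897 - 32905 = -28008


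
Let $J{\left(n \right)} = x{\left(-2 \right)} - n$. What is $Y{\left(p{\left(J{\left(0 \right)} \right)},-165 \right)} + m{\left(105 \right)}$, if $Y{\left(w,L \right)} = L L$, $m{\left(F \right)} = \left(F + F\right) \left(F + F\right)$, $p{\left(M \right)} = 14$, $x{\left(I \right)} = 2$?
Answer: $71325$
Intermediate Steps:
$J{\left(n \right)} = 2 - n$
$m{\left(F \right)} = 4 F^{2}$ ($m{\left(F \right)} = 2 F 2 F = 4 F^{2}$)
$Y{\left(w,L \right)} = L^{2}$
$Y{\left(p{\left(J{\left(0 \right)} \right)},-165 \right)} + m{\left(105 \right)} = \left(-165\right)^{2} + 4 \cdot 105^{2} = 27225 + 4 \cdot 11025 = 27225 + 44100 = 71325$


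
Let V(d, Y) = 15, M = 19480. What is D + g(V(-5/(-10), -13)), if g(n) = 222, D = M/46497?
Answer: 10341814/46497 ≈ 222.42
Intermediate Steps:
D = 19480/46497 ≈ 0.41895
D + g(V(-5/(-10), -13)) = 19480/46497 + 222 = 10341814/46497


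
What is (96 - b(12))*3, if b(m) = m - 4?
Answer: 264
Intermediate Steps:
b(m) = -4 + m
(96 - b(12))*3 = (96 - (-4 + 12))*3 = (96 - 1*8)*3 = (96 - 8)*3 = 88*3 = 264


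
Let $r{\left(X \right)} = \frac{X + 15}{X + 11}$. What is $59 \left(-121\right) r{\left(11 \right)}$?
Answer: $-8437$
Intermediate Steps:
$r{\left(X \right)} = \frac{15 + X}{11 + X}$
$59 \left(-121\right) r{\left(11 \right)} = 59 \left(-121\right) \frac{15 + 11}{11 + 11} = - 7139 \cdot \frac{1}{22} \cdot 26 = \left(-7139\right) \frac{13}{11} = -8437$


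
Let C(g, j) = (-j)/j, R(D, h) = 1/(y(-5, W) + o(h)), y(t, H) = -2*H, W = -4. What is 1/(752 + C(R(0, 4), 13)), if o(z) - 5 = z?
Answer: 1/751 ≈ 0.0013316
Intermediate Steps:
o(z) = 5 + z
R(D, h) = 1/(13 + h) (R(D, h) = 1/(-2*(-4) + (5 + h)) = 1/(8 + (5 + h)) = 1/(13 + h))
C(g, j) = -1
1/(752 + C(R(0, 4), 13)) = 1/(752 - 1) = 1/751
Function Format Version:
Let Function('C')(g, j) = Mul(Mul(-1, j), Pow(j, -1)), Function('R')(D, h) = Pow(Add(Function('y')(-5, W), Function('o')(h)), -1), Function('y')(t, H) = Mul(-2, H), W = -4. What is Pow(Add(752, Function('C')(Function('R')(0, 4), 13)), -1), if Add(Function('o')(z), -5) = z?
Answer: Rational(1, 751) ≈ 0.0013316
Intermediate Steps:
Function('o')(z) = Add(5, z)
Function('R')(D, h) = Pow(Add(13, h), -1) (Function('R')(D, h) = Pow(Add(Mul(-2, -4), Add(5, h)), -1) = Pow(Add(8, Add(5, h)), -1) = Pow(Add(13, h), -1))
Function('C')(g, j) = -1
Pow(Add(752, Function('C')(Function('R')(0, 4), 13)), -1) = Pow(Add(752, -1), -1) = Pow(751, -1) = Rational(1, 751)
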